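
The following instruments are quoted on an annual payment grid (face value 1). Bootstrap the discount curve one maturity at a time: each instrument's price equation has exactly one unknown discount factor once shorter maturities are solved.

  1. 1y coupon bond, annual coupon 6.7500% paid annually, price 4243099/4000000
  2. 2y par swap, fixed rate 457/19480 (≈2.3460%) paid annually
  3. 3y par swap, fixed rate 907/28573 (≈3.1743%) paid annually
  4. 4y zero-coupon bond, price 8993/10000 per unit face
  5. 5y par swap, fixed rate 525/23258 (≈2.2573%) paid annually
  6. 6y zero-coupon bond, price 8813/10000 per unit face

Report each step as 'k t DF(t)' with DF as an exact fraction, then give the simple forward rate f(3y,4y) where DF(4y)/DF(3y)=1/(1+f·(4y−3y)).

1 1 9937/10000
2 2 9543/10000
3 3 9093/10000
4 4 8993/10000
5 5 179/200
6 6 8813/10000
f(3y,4y) = ((9093/10000)/(8993/10000) − 1)/(1) = 100/8993 ≈ 1.1120%

step 1 [1y] bond c/1=27/400: DF=(4243099/4000000 − 27/400·(0))/(1+27/400) = 9937/10000 ≈ 0.993700
step 2 [2y] swap r/1=457/19480: DF=(1 − 457/19480·(0.993700))/(1+457/19480) = 9543/10000 ≈ 0.954300
step 3 [3y] swap r/1=907/28573: DF=(1 − 907/28573·(0.993700+0.954300))/(1+907/28573) = 9093/10000 ≈ 0.909300
step 4 [4y] zero: DF = P = 8993/10000 ≈ 0.899300
step 5 [5y] swap r/1=525/23258: DF=(1 − 525/23258·(0.993700+0.954300+0.909300+0.899300))/(1+525/23258) = 179/200 ≈ 0.895000
step 6 [6y] zero: DF = P = 8813/10000 ≈ 0.881300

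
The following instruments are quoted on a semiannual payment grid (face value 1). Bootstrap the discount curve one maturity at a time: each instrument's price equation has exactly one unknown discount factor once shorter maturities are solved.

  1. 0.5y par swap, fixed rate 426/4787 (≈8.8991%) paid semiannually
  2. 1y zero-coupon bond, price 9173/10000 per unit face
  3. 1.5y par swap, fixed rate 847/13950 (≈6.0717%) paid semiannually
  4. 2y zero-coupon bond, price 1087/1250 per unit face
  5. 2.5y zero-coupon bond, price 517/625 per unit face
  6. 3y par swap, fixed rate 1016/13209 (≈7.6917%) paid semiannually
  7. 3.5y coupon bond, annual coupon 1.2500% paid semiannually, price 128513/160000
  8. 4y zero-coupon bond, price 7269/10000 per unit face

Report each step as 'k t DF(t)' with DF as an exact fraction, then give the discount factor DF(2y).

1 1/2 4787/5000
2 1 9173/10000
3 3/2 9153/10000
4 2 1087/1250
5 5/2 517/625
6 3 498/625
7 7/2 3827/5000
8 4 7269/10000
DF(2y) = 1087/1250 ≈ 0.869600

step 1 [0.5y] swap r/2=213/4787: DF=(1 − 213/4787·(0))/(1+213/4787) = 4787/5000 ≈ 0.957400
step 2 [1y] zero: DF = P = 9173/10000 ≈ 0.917300
step 3 [1.5y] swap r/2=847/27900: DF=(1 − 847/27900·(0.957400+0.917300))/(1+847/27900) = 9153/10000 ≈ 0.915300
step 4 [2y] zero: DF = P = 1087/1250 ≈ 0.869600
step 5 [2.5y] zero: DF = P = 517/625 ≈ 0.827200
step 6 [3y] swap r/2=508/13209: DF=(1 − 508/13209·(0.957400+0.917300+0.915300+0.869600+0.827200))/(1+508/13209) = 498/625 ≈ 0.796800
step 7 [3.5y] bond c/2=1/160: DF=(128513/160000 − 1/160·(0.957400+0.917300+0.915300+0.869600+0.827200+0.796800))/(1+1/160) = 3827/5000 ≈ 0.765400
step 8 [4y] zero: DF = P = 7269/10000 ≈ 0.726900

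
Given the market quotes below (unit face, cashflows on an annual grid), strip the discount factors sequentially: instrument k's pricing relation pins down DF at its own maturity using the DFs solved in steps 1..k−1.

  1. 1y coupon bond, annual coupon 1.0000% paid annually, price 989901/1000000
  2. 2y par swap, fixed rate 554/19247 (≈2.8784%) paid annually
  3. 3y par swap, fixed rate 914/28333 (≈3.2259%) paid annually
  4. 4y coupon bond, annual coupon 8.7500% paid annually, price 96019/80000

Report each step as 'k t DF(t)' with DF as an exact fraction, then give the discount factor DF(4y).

step 1 [1y] bond c/1=1/100: DF=(989901/1000000 − 1/100·(0))/(1+1/100) = 9801/10000 ≈ 0.980100
step 2 [2y] swap r/1=554/19247: DF=(1 − 554/19247·(0.980100))/(1+554/19247) = 4723/5000 ≈ 0.944600
step 3 [3y] swap r/1=914/28333: DF=(1 − 914/28333·(0.980100+0.944600))/(1+914/28333) = 4543/5000 ≈ 0.908600
step 4 [4y] bond c/1=7/80: DF=(96019/80000 − 7/80·(0.980100+0.944600+0.908600))/(1+7/80) = 8757/10000 ≈ 0.875700

1 1 9801/10000
2 2 4723/5000
3 3 4543/5000
4 4 8757/10000
DF(4y) = 8757/10000 ≈ 0.875700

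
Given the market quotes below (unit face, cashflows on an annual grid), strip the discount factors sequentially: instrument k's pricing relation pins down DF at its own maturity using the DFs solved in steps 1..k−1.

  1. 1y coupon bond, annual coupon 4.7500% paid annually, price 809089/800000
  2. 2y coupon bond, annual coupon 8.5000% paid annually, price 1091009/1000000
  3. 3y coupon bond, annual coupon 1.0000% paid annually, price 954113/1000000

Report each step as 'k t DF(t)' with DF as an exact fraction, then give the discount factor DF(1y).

1 1 1931/2000
2 2 9299/10000
3 3 9259/10000
DF(1y) = 1931/2000 ≈ 0.965500

step 1 [1y] bond c/1=19/400: DF=(809089/800000 − 19/400·(0))/(1+19/400) = 1931/2000 ≈ 0.965500
step 2 [2y] bond c/1=17/200: DF=(1091009/1000000 − 17/200·(0.965500))/(1+17/200) = 9299/10000 ≈ 0.929900
step 3 [3y] bond c/1=1/100: DF=(954113/1000000 − 1/100·(0.965500+0.929900))/(1+1/100) = 9259/10000 ≈ 0.925900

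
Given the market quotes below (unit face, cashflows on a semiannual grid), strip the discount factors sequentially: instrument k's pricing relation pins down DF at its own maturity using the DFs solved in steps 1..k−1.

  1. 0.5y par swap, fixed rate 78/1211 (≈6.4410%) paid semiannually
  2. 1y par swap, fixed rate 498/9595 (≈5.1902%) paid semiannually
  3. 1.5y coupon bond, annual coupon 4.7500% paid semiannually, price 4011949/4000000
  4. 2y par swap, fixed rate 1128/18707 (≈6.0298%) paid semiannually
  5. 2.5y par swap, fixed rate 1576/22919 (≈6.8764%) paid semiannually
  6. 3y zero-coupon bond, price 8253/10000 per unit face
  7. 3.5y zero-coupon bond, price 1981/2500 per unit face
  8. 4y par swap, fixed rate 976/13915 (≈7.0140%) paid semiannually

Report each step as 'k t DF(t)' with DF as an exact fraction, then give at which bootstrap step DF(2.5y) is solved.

1 1/2 1211/1250
2 1 4751/5000
3 3/2 1169/1250
4 2 1109/1250
5 5/2 1053/1250
6 3 8253/10000
7 7/2 1981/2500
8 4 189/250
DF(2.5y) is solved at step 5

step 1 [0.5y] swap r/2=39/1211: DF=(1 − 39/1211·(0))/(1+39/1211) = 1211/1250 ≈ 0.968800
step 2 [1y] swap r/2=249/9595: DF=(1 − 249/9595·(0.968800))/(1+249/9595) = 4751/5000 ≈ 0.950200
step 3 [1.5y] bond c/2=19/800: DF=(4011949/4000000 − 19/800·(0.968800+0.950200))/(1+19/800) = 1169/1250 ≈ 0.935200
step 4 [2y] swap r/2=564/18707: DF=(1 − 564/18707·(0.968800+0.950200+0.935200))/(1+564/18707) = 1109/1250 ≈ 0.887200
step 5 [2.5y] swap r/2=788/22919: DF=(1 − 788/22919·(0.968800+0.950200+0.935200+0.887200))/(1+788/22919) = 1053/1250 ≈ 0.842400
step 6 [3y] zero: DF = P = 8253/10000 ≈ 0.825300
step 7 [3.5y] zero: DF = P = 1981/2500 ≈ 0.792400
step 8 [4y] swap r/2=488/13915: DF=(1 − 488/13915·(0.968800+0.950200+0.935200+0.887200+0.842400+0.825300+0.792400))/(1+488/13915) = 189/250 ≈ 0.756000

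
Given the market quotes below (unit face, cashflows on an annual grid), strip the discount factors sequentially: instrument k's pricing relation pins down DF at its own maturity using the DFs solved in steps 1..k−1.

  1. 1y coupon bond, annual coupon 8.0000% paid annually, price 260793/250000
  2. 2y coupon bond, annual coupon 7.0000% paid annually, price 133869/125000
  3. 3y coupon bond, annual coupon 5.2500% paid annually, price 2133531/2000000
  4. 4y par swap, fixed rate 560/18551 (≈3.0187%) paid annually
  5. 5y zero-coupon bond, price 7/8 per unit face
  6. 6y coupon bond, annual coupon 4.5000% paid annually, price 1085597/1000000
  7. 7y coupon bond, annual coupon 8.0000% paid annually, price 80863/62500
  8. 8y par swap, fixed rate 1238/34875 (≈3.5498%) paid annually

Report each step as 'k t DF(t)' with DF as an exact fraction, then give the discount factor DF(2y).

1 1 9659/10000
2 2 9377/10000
3 3 4593/5000
4 4 111/125
5 5 7/8
6 6 4207/5000
7 7 199/250
8 8 1881/2500
DF(2y) = 9377/10000 ≈ 0.937700

step 1 [1y] bond c/1=2/25: DF=(260793/250000 − 2/25·(0))/(1+2/25) = 9659/10000 ≈ 0.965900
step 2 [2y] bond c/1=7/100: DF=(133869/125000 − 7/100·(0.965900))/(1+7/100) = 9377/10000 ≈ 0.937700
step 3 [3y] bond c/1=21/400: DF=(2133531/2000000 − 21/400·(0.965900+0.937700))/(1+21/400) = 4593/5000 ≈ 0.918600
step 4 [4y] swap r/1=560/18551: DF=(1 − 560/18551·(0.965900+0.937700+0.918600))/(1+560/18551) = 111/125 ≈ 0.888000
step 5 [5y] zero: DF = P = 7/8 ≈ 0.875000
step 6 [6y] bond c/1=9/200: DF=(1085597/1000000 − 9/200·(0.965900+0.937700+0.918600+0.888000+0.875000))/(1+9/200) = 4207/5000 ≈ 0.841400
step 7 [7y] bond c/1=2/25: DF=(80863/62500 − 2/25·(0.965900+0.937700+0.918600+0.888000+0.875000+0.841400))/(1+2/25) = 199/250 ≈ 0.796000
step 8 [8y] swap r/1=1238/34875: DF=(1 − 1238/34875·(0.965900+0.937700+0.918600+0.888000+0.875000+0.841400+0.796000))/(1+1238/34875) = 1881/2500 ≈ 0.752400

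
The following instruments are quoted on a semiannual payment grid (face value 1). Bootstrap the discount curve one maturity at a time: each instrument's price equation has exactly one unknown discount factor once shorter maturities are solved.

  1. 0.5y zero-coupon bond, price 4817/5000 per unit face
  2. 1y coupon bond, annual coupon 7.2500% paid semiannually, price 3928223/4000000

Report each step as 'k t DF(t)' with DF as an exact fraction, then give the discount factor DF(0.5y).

1 1/2 4817/5000
2 1 457/500
DF(0.5y) = 4817/5000 ≈ 0.963400

step 1 [0.5y] zero: DF = P = 4817/5000 ≈ 0.963400
step 2 [1y] bond c/2=29/800: DF=(3928223/4000000 − 29/800·(0.963400))/(1+29/800) = 457/500 ≈ 0.914000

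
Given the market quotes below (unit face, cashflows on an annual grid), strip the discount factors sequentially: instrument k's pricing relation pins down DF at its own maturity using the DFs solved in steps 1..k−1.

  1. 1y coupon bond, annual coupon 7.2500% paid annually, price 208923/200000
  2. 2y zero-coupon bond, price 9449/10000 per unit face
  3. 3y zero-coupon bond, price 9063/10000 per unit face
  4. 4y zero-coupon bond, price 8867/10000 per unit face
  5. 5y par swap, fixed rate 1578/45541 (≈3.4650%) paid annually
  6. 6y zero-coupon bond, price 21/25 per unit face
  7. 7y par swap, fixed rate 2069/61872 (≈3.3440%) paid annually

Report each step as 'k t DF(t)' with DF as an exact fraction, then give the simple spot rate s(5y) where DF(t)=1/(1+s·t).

1 1 487/500
2 2 9449/10000
3 3 9063/10000
4 4 8867/10000
5 5 4211/5000
6 6 21/25
7 7 7931/10000
s(5y) = (1/(4211/5000) − 1)/(5) = 789/21055 ≈ 3.7473%

step 1 [1y] bond c/1=29/400: DF=(208923/200000 − 29/400·(0))/(1+29/400) = 487/500 ≈ 0.974000
step 2 [2y] zero: DF = P = 9449/10000 ≈ 0.944900
step 3 [3y] zero: DF = P = 9063/10000 ≈ 0.906300
step 4 [4y] zero: DF = P = 8867/10000 ≈ 0.886700
step 5 [5y] swap r/1=1578/45541: DF=(1 − 1578/45541·(0.974000+0.944900+0.906300+0.886700))/(1+1578/45541) = 4211/5000 ≈ 0.842200
step 6 [6y] zero: DF = P = 21/25 ≈ 0.840000
step 7 [7y] swap r/1=2069/61872: DF=(1 − 2069/61872·(0.974000+0.944900+0.906300+0.886700+0.842200+0.840000))/(1+2069/61872) = 7931/10000 ≈ 0.793100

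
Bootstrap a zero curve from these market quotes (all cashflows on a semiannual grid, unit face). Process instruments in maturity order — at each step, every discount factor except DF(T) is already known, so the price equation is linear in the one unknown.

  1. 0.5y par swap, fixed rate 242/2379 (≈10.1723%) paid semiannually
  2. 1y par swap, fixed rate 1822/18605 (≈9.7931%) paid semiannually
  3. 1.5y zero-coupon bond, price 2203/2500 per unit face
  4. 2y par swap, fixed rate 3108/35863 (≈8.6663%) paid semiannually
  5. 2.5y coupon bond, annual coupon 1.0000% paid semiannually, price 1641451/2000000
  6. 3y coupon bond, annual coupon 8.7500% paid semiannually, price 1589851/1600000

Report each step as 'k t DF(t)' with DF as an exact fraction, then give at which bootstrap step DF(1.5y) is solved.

1 1/2 2379/2500
2 1 9089/10000
3 3/2 2203/2500
4 2 4223/5000
5 5/2 1997/2500
6 3 3841/5000
DF(1.5y) is solved at step 3

step 1 [0.5y] swap r/2=121/2379: DF=(1 − 121/2379·(0))/(1+121/2379) = 2379/2500 ≈ 0.951600
step 2 [1y] swap r/2=911/18605: DF=(1 − 911/18605·(0.951600))/(1+911/18605) = 9089/10000 ≈ 0.908900
step 3 [1.5y] zero: DF = P = 2203/2500 ≈ 0.881200
step 4 [2y] swap r/2=1554/35863: DF=(1 − 1554/35863·(0.951600+0.908900+0.881200))/(1+1554/35863) = 4223/5000 ≈ 0.844600
step 5 [2.5y] bond c/2=1/200: DF=(1641451/2000000 − 1/200·(0.951600+0.908900+0.881200+0.844600))/(1+1/200) = 1997/2500 ≈ 0.798800
step 6 [3y] bond c/2=7/160: DF=(1589851/1600000 − 7/160·(0.951600+0.908900+0.881200+0.844600+0.798800))/(1+7/160) = 3841/5000 ≈ 0.768200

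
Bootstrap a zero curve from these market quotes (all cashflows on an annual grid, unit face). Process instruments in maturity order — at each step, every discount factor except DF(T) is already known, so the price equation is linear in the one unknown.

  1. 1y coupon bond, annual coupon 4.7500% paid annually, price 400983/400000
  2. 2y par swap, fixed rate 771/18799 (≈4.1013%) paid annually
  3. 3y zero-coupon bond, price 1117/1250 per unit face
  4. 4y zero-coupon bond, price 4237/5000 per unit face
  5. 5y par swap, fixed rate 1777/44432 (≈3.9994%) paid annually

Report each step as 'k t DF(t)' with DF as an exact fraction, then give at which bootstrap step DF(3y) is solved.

1 1 957/1000
2 2 9229/10000
3 3 1117/1250
4 4 4237/5000
5 5 8223/10000
DF(3y) is solved at step 3

step 1 [1y] bond c/1=19/400: DF=(400983/400000 − 19/400·(0))/(1+19/400) = 957/1000 ≈ 0.957000
step 2 [2y] swap r/1=771/18799: DF=(1 − 771/18799·(0.957000))/(1+771/18799) = 9229/10000 ≈ 0.922900
step 3 [3y] zero: DF = P = 1117/1250 ≈ 0.893600
step 4 [4y] zero: DF = P = 4237/5000 ≈ 0.847400
step 5 [5y] swap r/1=1777/44432: DF=(1 − 1777/44432·(0.957000+0.922900+0.893600+0.847400))/(1+1777/44432) = 8223/10000 ≈ 0.822300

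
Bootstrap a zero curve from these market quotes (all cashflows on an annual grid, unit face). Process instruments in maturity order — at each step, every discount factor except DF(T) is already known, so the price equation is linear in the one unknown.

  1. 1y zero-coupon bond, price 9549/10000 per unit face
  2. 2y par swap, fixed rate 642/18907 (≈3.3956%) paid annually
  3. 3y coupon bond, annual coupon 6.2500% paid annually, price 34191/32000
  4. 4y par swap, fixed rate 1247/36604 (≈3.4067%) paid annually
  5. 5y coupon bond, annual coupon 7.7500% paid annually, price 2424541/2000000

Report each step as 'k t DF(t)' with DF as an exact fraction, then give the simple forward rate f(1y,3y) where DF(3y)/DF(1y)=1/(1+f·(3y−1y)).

1 1 9549/10000
2 2 4679/5000
3 3 559/625
4 4 8753/10000
5 5 4309/5000
f(1y,3y) = ((9549/10000)/(559/625) − 1)/(2) = 605/17888 ≈ 3.3822%

step 1 [1y] zero: DF = P = 9549/10000 ≈ 0.954900
step 2 [2y] swap r/1=642/18907: DF=(1 − 642/18907·(0.954900))/(1+642/18907) = 4679/5000 ≈ 0.935800
step 3 [3y] bond c/1=1/16: DF=(34191/32000 − 1/16·(0.954900+0.935800))/(1+1/16) = 559/625 ≈ 0.894400
step 4 [4y] swap r/1=1247/36604: DF=(1 − 1247/36604·(0.954900+0.935800+0.894400))/(1+1247/36604) = 8753/10000 ≈ 0.875300
step 5 [5y] bond c/1=31/400: DF=(2424541/2000000 − 31/400·(0.954900+0.935800+0.894400+0.875300))/(1+31/400) = 4309/5000 ≈ 0.861800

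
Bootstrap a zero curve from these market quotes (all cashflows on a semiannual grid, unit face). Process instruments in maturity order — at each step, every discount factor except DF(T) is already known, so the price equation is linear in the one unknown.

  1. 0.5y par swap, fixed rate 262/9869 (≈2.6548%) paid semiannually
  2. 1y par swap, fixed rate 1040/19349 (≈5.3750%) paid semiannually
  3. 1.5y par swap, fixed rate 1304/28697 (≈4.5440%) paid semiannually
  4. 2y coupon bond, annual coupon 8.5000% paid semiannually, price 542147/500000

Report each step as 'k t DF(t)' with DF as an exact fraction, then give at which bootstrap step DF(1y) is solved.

step 1 [0.5y] swap r/2=131/9869: DF=(1 − 131/9869·(0))/(1+131/9869) = 9869/10000 ≈ 0.986900
step 2 [1y] swap r/2=520/19349: DF=(1 − 520/19349·(0.986900))/(1+520/19349) = 237/250 ≈ 0.948000
step 3 [1.5y] swap r/2=652/28697: DF=(1 − 652/28697·(0.986900+0.948000))/(1+652/28697) = 2337/2500 ≈ 0.934800
step 4 [2y] bond c/2=17/400: DF=(542147/500000 − 17/400·(0.986900+0.948000+0.934800))/(1+17/400) = 9231/10000 ≈ 0.923100

1 1/2 9869/10000
2 1 237/250
3 3/2 2337/2500
4 2 9231/10000
DF(1y) is solved at step 2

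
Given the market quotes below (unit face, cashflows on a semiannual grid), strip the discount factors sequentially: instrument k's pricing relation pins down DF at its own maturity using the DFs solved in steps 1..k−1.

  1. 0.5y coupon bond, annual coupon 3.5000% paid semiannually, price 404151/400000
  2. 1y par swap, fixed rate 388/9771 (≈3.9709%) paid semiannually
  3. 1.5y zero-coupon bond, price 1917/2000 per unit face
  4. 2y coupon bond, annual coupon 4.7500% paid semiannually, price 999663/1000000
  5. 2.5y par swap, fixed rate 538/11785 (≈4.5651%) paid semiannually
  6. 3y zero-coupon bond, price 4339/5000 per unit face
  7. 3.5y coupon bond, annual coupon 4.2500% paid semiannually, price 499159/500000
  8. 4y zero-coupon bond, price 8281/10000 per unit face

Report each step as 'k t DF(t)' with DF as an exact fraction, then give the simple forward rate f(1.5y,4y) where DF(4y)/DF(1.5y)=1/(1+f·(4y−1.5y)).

1 1/2 993/1000
2 1 2403/2500
3 3/2 1917/2000
4 2 9089/10000
5 5/2 2231/2500
6 3 4339/5000
7 7/2 4307/5000
8 4 8281/10000
f(1.5y,4y) = ((1917/2000)/(8281/10000) − 1)/(5/2) = 2608/41405 ≈ 6.2988%

step 1 [0.5y] bond c/2=7/400: DF=(404151/400000 − 7/400·(0))/(1+7/400) = 993/1000 ≈ 0.993000
step 2 [1y] swap r/2=194/9771: DF=(1 − 194/9771·(0.993000))/(1+194/9771) = 2403/2500 ≈ 0.961200
step 3 [1.5y] zero: DF = P = 1917/2000 ≈ 0.958500
step 4 [2y] bond c/2=19/800: DF=(999663/1000000 − 19/800·(0.993000+0.961200+0.958500))/(1+19/800) = 9089/10000 ≈ 0.908900
step 5 [2.5y] swap r/2=269/11785: DF=(1 − 269/11785·(0.993000+0.961200+0.958500+0.908900))/(1+269/11785) = 2231/2500 ≈ 0.892400
step 6 [3y] zero: DF = P = 4339/5000 ≈ 0.867800
step 7 [3.5y] bond c/2=17/800: DF=(499159/500000 − 17/800·(0.993000+0.961200+0.958500+0.908900+0.892400+0.867800))/(1+17/800) = 4307/5000 ≈ 0.861400
step 8 [4y] zero: DF = P = 8281/10000 ≈ 0.828100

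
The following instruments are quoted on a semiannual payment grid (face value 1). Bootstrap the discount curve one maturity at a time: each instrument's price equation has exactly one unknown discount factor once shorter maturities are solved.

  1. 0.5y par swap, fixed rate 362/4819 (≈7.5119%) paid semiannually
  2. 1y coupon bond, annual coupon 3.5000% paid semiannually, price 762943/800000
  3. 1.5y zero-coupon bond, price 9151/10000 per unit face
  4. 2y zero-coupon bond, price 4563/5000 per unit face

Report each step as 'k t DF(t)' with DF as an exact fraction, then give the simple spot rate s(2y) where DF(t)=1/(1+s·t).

1 1/2 4819/5000
2 1 9207/10000
3 3/2 9151/10000
4 2 4563/5000
s(2y) = (1/(4563/5000) − 1)/(2) = 437/9126 ≈ 4.7885%

step 1 [0.5y] swap r/2=181/4819: DF=(1 − 181/4819·(0))/(1+181/4819) = 4819/5000 ≈ 0.963800
step 2 [1y] bond c/2=7/400: DF=(762943/800000 − 7/400·(0.963800))/(1+7/400) = 9207/10000 ≈ 0.920700
step 3 [1.5y] zero: DF = P = 9151/10000 ≈ 0.915100
step 4 [2y] zero: DF = P = 4563/5000 ≈ 0.912600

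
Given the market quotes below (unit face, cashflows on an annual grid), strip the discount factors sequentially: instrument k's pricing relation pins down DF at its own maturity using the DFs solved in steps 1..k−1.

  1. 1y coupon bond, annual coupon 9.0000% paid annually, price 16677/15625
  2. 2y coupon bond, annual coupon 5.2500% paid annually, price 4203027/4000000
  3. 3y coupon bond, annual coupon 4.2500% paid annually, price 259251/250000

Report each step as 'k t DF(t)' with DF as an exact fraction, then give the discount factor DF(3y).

1 1 612/625
2 2 1899/2000
3 3 9161/10000
DF(3y) = 9161/10000 ≈ 0.916100

step 1 [1y] bond c/1=9/100: DF=(16677/15625 − 9/100·(0))/(1+9/100) = 612/625 ≈ 0.979200
step 2 [2y] bond c/1=21/400: DF=(4203027/4000000 − 21/400·(0.979200))/(1+21/400) = 1899/2000 ≈ 0.949500
step 3 [3y] bond c/1=17/400: DF=(259251/250000 − 17/400·(0.979200+0.949500))/(1+17/400) = 9161/10000 ≈ 0.916100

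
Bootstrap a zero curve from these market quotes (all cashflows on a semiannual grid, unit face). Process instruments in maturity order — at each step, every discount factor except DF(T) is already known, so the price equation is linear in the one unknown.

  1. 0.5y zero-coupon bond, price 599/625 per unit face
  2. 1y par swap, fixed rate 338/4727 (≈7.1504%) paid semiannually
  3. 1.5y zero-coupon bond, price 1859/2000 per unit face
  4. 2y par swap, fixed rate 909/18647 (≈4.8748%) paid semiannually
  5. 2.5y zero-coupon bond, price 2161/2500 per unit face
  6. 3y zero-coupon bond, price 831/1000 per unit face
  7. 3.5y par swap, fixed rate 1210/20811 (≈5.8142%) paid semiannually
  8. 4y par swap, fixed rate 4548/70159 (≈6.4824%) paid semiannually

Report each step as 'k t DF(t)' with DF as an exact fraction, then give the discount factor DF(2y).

1 1/2 599/625
2 1 2331/2500
3 3/2 1859/2000
4 2 9091/10000
5 5/2 2161/2500
6 3 831/1000
7 7/2 1637/2000
8 4 3863/5000
DF(2y) = 9091/10000 ≈ 0.909100

step 1 [0.5y] zero: DF = P = 599/625 ≈ 0.958400
step 2 [1y] swap r/2=169/4727: DF=(1 − 169/4727·(0.958400))/(1+169/4727) = 2331/2500 ≈ 0.932400
step 3 [1.5y] zero: DF = P = 1859/2000 ≈ 0.929500
step 4 [2y] swap r/2=909/37294: DF=(1 − 909/37294·(0.958400+0.932400+0.929500))/(1+909/37294) = 9091/10000 ≈ 0.909100
step 5 [2.5y] zero: DF = P = 2161/2500 ≈ 0.864400
step 6 [3y] zero: DF = P = 831/1000 ≈ 0.831000
step 7 [3.5y] swap r/2=605/20811: DF=(1 − 605/20811·(0.958400+0.932400+0.929500+0.909100+0.864400+0.831000))/(1+605/20811) = 1637/2000 ≈ 0.818500
step 8 [4y] swap r/2=2274/70159: DF=(1 − 2274/70159·(0.958400+0.932400+0.929500+0.909100+0.864400+0.831000+0.818500))/(1+2274/70159) = 3863/5000 ≈ 0.772600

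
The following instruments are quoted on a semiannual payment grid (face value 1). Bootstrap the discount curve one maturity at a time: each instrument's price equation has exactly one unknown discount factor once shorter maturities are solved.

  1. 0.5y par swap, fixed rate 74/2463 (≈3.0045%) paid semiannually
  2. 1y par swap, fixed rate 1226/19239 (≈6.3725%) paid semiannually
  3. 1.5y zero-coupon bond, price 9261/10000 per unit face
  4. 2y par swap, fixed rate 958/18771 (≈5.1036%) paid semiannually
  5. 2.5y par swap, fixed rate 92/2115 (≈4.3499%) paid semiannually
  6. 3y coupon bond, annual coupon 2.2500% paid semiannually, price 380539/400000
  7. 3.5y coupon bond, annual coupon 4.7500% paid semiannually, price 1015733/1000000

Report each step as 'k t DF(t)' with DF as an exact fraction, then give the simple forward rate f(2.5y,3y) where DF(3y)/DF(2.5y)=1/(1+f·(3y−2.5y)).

step 1 [0.5y] swap r/2=37/2463: DF=(1 − 37/2463·(0))/(1+37/2463) = 2463/2500 ≈ 0.985200
step 2 [1y] swap r/2=613/19239: DF=(1 − 613/19239·(0.985200))/(1+613/19239) = 9387/10000 ≈ 0.938700
step 3 [1.5y] zero: DF = P = 9261/10000 ≈ 0.926100
step 4 [2y] swap r/2=479/18771: DF=(1 − 479/18771·(0.985200+0.938700+0.926100))/(1+479/18771) = 4521/5000 ≈ 0.904200
step 5 [2.5y] swap r/2=46/2115: DF=(1 − 46/2115·(0.985200+0.938700+0.926100+0.904200))/(1+46/2115) = 2247/2500 ≈ 0.898800
step 6 [3y] bond c/2=9/800: DF=(380539/400000 − 9/800·(0.985200+0.938700+0.926100+0.904200+0.898800))/(1+9/800) = 889/1000 ≈ 0.889000
step 7 [3.5y] bond c/2=19/800: DF=(1015733/1000000 − 19/800·(0.985200+0.938700+0.926100+0.904200+0.898800+0.889000))/(1+19/800) = 2159/2500 ≈ 0.863600

1 1/2 2463/2500
2 1 9387/10000
3 3/2 9261/10000
4 2 4521/5000
5 5/2 2247/2500
6 3 889/1000
7 7/2 2159/2500
f(2.5y,3y) = ((2247/2500)/(889/1000) − 1)/(1/2) = 14/635 ≈ 2.2047%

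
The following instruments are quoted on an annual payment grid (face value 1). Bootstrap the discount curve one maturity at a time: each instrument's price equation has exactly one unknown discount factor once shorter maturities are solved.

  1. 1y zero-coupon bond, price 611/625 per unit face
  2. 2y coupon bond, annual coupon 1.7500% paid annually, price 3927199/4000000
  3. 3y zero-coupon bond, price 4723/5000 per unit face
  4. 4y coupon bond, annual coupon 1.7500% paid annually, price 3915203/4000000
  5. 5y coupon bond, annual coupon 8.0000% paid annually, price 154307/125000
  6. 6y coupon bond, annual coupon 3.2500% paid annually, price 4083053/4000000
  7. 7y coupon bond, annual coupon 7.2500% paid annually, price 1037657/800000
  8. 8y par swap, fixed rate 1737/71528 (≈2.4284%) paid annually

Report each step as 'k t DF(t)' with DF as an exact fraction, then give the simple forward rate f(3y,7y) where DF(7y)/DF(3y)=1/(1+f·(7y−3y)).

step 1 [1y] zero: DF = P = 611/625 ≈ 0.977600
step 2 [2y] bond c/1=7/400: DF=(3927199/4000000 − 7/400·(0.977600))/(1+7/400) = 9481/10000 ≈ 0.948100
step 3 [3y] zero: DF = P = 4723/5000 ≈ 0.944600
step 4 [4y] bond c/1=7/400: DF=(3915203/4000000 − 7/400·(0.977600+0.948100+0.944600))/(1+7/400) = 4563/5000 ≈ 0.912600
step 5 [5y] bond c/1=2/25: DF=(154307/125000 − 2/25·(0.977600+0.948100+0.944600+0.912600))/(1+2/25) = 2157/2500 ≈ 0.862800
step 6 [6y] bond c/1=13/400: DF=(4083053/4000000 − 13/400·(0.977600+0.948100+0.944600+0.912600+0.862800))/(1+13/400) = 1053/1250 ≈ 0.842400
step 7 [7y] bond c/1=29/400: DF=(1037657/800000 − 29/400·(0.977600+0.948100+0.944600+0.912600+0.862800+0.842400))/(1+29/400) = 524/625 ≈ 0.838400
step 8 [8y] swap r/1=1737/71528: DF=(1 − 1737/71528·(0.977600+0.948100+0.944600+0.912600+0.862800+0.842400+0.838400))/(1+1737/71528) = 8263/10000 ≈ 0.826300

1 1 611/625
2 2 9481/10000
3 3 4723/5000
4 4 4563/5000
5 5 2157/2500
6 6 1053/1250
7 7 524/625
8 8 8263/10000
f(3y,7y) = ((4723/5000)/(524/625) − 1)/(4) = 531/16768 ≈ 3.1667%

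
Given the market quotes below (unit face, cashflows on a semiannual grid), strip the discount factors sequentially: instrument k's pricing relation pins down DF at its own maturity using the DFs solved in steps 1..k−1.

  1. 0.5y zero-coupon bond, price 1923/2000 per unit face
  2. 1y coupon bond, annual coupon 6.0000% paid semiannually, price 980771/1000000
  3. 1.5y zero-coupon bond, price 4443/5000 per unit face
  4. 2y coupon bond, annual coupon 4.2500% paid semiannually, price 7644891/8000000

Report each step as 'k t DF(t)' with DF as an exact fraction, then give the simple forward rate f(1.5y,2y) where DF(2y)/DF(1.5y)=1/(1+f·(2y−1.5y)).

step 1 [0.5y] zero: DF = P = 1923/2000 ≈ 0.961500
step 2 [1y] bond c/2=3/100: DF=(980771/1000000 − 3/100·(0.961500))/(1+3/100) = 4621/5000 ≈ 0.924200
step 3 [1.5y] zero: DF = P = 4443/5000 ≈ 0.888600
step 4 [2y] bond c/2=17/800: DF=(7644891/8000000 − 17/800·(0.961500+0.924200+0.888600))/(1+17/800) = 439/500 ≈ 0.878000

1 1/2 1923/2000
2 1 4621/5000
3 3/2 4443/5000
4 2 439/500
f(1.5y,2y) = ((4443/5000)/(439/500) − 1)/(1/2) = 53/2195 ≈ 2.4146%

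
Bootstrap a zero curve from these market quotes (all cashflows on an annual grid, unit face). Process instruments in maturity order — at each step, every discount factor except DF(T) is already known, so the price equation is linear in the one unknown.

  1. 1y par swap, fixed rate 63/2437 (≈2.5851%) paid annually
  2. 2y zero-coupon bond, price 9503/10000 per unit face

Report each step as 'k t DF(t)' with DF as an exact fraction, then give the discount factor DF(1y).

step 1 [1y] swap r/1=63/2437: DF=(1 − 63/2437·(0))/(1+63/2437) = 2437/2500 ≈ 0.974800
step 2 [2y] zero: DF = P = 9503/10000 ≈ 0.950300

1 1 2437/2500
2 2 9503/10000
DF(1y) = 2437/2500 ≈ 0.974800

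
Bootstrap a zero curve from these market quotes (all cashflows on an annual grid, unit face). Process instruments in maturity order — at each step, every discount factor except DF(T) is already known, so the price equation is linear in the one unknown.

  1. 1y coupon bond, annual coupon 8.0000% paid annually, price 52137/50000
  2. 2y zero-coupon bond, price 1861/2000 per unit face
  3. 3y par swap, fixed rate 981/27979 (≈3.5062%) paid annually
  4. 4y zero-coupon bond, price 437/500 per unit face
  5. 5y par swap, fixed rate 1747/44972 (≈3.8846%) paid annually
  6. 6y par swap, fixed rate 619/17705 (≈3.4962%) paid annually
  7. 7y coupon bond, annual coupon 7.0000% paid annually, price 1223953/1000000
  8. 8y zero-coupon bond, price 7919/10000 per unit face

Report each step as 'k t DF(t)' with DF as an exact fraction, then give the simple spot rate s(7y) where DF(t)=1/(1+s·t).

1 1 1931/2000
2 2 1861/2000
3 3 9019/10000
4 4 437/500
5 5 8253/10000
6 6 8143/10000
7 7 1991/2500
8 8 7919/10000
s(7y) = (1/(1991/2500) − 1)/(7) = 509/13937 ≈ 3.6521%

step 1 [1y] bond c/1=2/25: DF=(52137/50000 − 2/25·(0))/(1+2/25) = 1931/2000 ≈ 0.965500
step 2 [2y] zero: DF = P = 1861/2000 ≈ 0.930500
step 3 [3y] swap r/1=981/27979: DF=(1 − 981/27979·(0.965500+0.930500))/(1+981/27979) = 9019/10000 ≈ 0.901900
step 4 [4y] zero: DF = P = 437/500 ≈ 0.874000
step 5 [5y] swap r/1=1747/44972: DF=(1 − 1747/44972·(0.965500+0.930500+0.901900+0.874000))/(1+1747/44972) = 8253/10000 ≈ 0.825300
step 6 [6y] swap r/1=619/17705: DF=(1 − 619/17705·(0.965500+0.930500+0.901900+0.874000+0.825300))/(1+619/17705) = 8143/10000 ≈ 0.814300
step 7 [7y] bond c/1=7/100: DF=(1223953/1000000 − 7/100·(0.965500+0.930500+0.901900+0.874000+0.825300+0.814300))/(1+7/100) = 1991/2500 ≈ 0.796400
step 8 [8y] zero: DF = P = 7919/10000 ≈ 0.791900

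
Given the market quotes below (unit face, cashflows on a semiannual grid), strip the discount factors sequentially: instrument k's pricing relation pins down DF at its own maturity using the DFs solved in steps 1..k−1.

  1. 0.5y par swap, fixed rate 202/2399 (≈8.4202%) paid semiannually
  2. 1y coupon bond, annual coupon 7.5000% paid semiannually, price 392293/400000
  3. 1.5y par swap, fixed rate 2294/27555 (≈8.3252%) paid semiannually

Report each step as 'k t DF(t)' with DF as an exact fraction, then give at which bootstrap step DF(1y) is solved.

1 1/2 2399/2500
2 1 4553/5000
3 3/2 8853/10000
DF(1y) is solved at step 2

step 1 [0.5y] swap r/2=101/2399: DF=(1 − 101/2399·(0))/(1+101/2399) = 2399/2500 ≈ 0.959600
step 2 [1y] bond c/2=3/80: DF=(392293/400000 − 3/80·(0.959600))/(1+3/80) = 4553/5000 ≈ 0.910600
step 3 [1.5y] swap r/2=1147/27555: DF=(1 − 1147/27555·(0.959600+0.910600))/(1+1147/27555) = 8853/10000 ≈ 0.885300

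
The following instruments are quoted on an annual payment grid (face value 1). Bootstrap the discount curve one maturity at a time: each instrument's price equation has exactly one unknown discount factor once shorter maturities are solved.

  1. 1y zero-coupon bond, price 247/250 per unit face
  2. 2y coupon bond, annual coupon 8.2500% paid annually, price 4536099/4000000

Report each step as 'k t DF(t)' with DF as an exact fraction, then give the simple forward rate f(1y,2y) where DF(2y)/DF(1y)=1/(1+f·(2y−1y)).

1 1 247/250
2 2 9723/10000
f(1y,2y) = ((247/250)/(9723/10000) − 1)/(1) = 157/9723 ≈ 1.6147%

step 1 [1y] zero: DF = P = 247/250 ≈ 0.988000
step 2 [2y] bond c/1=33/400: DF=(4536099/4000000 − 33/400·(0.988000))/(1+33/400) = 9723/10000 ≈ 0.972300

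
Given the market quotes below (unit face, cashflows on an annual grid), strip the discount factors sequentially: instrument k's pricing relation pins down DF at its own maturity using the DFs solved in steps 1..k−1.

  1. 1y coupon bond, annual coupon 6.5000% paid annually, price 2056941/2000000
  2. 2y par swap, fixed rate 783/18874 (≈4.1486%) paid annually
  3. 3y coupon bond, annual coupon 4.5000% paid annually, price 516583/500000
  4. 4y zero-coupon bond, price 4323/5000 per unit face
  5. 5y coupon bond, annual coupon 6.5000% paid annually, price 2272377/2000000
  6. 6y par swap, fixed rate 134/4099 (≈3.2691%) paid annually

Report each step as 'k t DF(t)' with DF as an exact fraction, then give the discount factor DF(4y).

1 1 9657/10000
2 2 9217/10000
3 3 4537/5000
4 4 4323/5000
5 5 1687/2000
6 6 4129/5000
DF(4y) = 4323/5000 ≈ 0.864600

step 1 [1y] bond c/1=13/200: DF=(2056941/2000000 − 13/200·(0))/(1+13/200) = 9657/10000 ≈ 0.965700
step 2 [2y] swap r/1=783/18874: DF=(1 − 783/18874·(0.965700))/(1+783/18874) = 9217/10000 ≈ 0.921700
step 3 [3y] bond c/1=9/200: DF=(516583/500000 − 9/200·(0.965700+0.921700))/(1+9/200) = 4537/5000 ≈ 0.907400
step 4 [4y] zero: DF = P = 4323/5000 ≈ 0.864600
step 5 [5y] bond c/1=13/200: DF=(2272377/2000000 − 13/200·(0.965700+0.921700+0.907400+0.864600))/(1+13/200) = 1687/2000 ≈ 0.843500
step 6 [6y] swap r/1=134/4099: DF=(1 − 134/4099·(0.965700+0.921700+0.907400+0.864600+0.843500))/(1+134/4099) = 4129/5000 ≈ 0.825800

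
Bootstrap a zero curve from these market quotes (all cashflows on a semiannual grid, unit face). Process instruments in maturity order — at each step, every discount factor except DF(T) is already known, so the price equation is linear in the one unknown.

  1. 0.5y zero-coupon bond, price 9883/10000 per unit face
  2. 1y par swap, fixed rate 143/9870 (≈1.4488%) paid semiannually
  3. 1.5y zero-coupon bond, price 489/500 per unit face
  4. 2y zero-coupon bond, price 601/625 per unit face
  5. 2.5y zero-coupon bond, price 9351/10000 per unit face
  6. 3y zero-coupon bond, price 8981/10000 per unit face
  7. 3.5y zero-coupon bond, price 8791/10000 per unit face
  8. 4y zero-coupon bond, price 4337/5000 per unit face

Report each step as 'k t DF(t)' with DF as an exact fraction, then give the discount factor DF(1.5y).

step 1 [0.5y] zero: DF = P = 9883/10000 ≈ 0.988300
step 2 [1y] swap r/2=143/19740: DF=(1 − 143/19740·(0.988300))/(1+143/19740) = 9857/10000 ≈ 0.985700
step 3 [1.5y] zero: DF = P = 489/500 ≈ 0.978000
step 4 [2y] zero: DF = P = 601/625 ≈ 0.961600
step 5 [2.5y] zero: DF = P = 9351/10000 ≈ 0.935100
step 6 [3y] zero: DF = P = 8981/10000 ≈ 0.898100
step 7 [3.5y] zero: DF = P = 8791/10000 ≈ 0.879100
step 8 [4y] zero: DF = P = 4337/5000 ≈ 0.867400

1 1/2 9883/10000
2 1 9857/10000
3 3/2 489/500
4 2 601/625
5 5/2 9351/10000
6 3 8981/10000
7 7/2 8791/10000
8 4 4337/5000
DF(1.5y) = 489/500 ≈ 0.978000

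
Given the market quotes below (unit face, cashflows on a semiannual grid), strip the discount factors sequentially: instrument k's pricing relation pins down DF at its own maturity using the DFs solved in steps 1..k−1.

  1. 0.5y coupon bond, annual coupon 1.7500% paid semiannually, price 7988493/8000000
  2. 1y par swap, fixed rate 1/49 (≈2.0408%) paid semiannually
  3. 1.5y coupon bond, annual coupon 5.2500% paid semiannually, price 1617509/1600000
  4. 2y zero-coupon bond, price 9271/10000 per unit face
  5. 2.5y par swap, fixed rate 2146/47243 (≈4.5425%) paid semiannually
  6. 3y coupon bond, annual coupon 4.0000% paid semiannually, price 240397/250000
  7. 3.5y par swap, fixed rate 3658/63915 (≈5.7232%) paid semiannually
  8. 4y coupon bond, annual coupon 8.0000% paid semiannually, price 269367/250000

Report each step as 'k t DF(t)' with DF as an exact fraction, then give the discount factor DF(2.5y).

step 1 [0.5y] bond c/2=7/800: DF=(7988493/8000000 − 7/800·(0))/(1+7/800) = 9899/10000 ≈ 0.989900
step 2 [1y] swap r/2=1/98: DF=(1 − 1/98·(0.989900))/(1+1/98) = 9799/10000 ≈ 0.979900
step 3 [1.5y] bond c/2=21/800: DF=(1617509/1600000 − 21/800·(0.989900+0.979900))/(1+21/800) = 9347/10000 ≈ 0.934700
step 4 [2y] zero: DF = P = 9271/10000 ≈ 0.927100
step 5 [2.5y] swap r/2=1073/47243: DF=(1 − 1073/47243·(0.989900+0.979900+0.934700+0.927100))/(1+1073/47243) = 8927/10000 ≈ 0.892700
step 6 [3y] bond c/2=1/50: DF=(240397/250000 − 1/50·(0.989900+0.979900+0.934700+0.927100+0.892700))/(1+1/50) = 8501/10000 ≈ 0.850100
step 7 [3.5y] swap r/2=1829/63915: DF=(1 − 1829/63915·(0.989900+0.979900+0.934700+0.927100+0.892700+0.850100))/(1+1829/63915) = 8171/10000 ≈ 0.817100
step 8 [4y] bond c/2=1/25: DF=(269367/250000 − 1/25·(0.989900+0.979900+0.934700+0.927100+0.892700+0.850100+0.817100))/(1+1/25) = 3951/5000 ≈ 0.790200

1 1/2 9899/10000
2 1 9799/10000
3 3/2 9347/10000
4 2 9271/10000
5 5/2 8927/10000
6 3 8501/10000
7 7/2 8171/10000
8 4 3951/5000
DF(2.5y) = 8927/10000 ≈ 0.892700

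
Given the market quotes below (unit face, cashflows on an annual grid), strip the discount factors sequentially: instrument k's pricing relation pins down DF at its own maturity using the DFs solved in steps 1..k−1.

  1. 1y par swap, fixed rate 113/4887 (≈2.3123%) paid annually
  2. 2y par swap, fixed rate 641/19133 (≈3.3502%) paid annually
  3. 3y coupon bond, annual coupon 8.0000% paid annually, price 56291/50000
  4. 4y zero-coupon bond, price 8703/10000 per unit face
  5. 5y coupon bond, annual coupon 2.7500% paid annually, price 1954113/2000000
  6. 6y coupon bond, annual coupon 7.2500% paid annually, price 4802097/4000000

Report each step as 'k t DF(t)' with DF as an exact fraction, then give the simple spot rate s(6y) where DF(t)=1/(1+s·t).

step 1 [1y] swap r/1=113/4887: DF=(1 − 113/4887·(0))/(1+113/4887) = 4887/5000 ≈ 0.977400
step 2 [2y] swap r/1=641/19133: DF=(1 − 641/19133·(0.977400))/(1+641/19133) = 9359/10000 ≈ 0.935900
step 3 [3y] bond c/1=2/25: DF=(56291/50000 − 2/25·(0.977400+0.935900))/(1+2/25) = 9007/10000 ≈ 0.900700
step 4 [4y] zero: DF = P = 8703/10000 ≈ 0.870300
step 5 [5y] bond c/1=11/400: DF=(1954113/2000000 − 11/400·(0.977400+0.935900+0.900700+0.870300))/(1+11/400) = 8523/10000 ≈ 0.852300
step 6 [6y] bond c/1=29/400: DF=(4802097/4000000 − 29/400·(0.977400+0.935900+0.900700+0.870300+0.852300))/(1+29/400) = 8127/10000 ≈ 0.812700

1 1 4887/5000
2 2 9359/10000
3 3 9007/10000
4 4 8703/10000
5 5 8523/10000
6 6 8127/10000
s(6y) = (1/(8127/10000) − 1)/(6) = 1873/48762 ≈ 3.8411%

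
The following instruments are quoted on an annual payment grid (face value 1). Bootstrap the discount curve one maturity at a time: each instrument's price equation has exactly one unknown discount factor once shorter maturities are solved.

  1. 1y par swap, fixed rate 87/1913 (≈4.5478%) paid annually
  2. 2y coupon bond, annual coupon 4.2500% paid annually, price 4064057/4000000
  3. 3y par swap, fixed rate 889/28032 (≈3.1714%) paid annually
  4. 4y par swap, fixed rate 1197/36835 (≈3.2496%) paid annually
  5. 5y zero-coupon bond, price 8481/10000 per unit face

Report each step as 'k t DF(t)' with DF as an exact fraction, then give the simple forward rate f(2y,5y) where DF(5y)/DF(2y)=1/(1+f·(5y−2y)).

step 1 [1y] swap r/1=87/1913: DF=(1 − 87/1913·(0))/(1+87/1913) = 1913/2000 ≈ 0.956500
step 2 [2y] bond c/1=17/400: DF=(4064057/4000000 − 17/400·(0.956500))/(1+17/400) = 2339/2500 ≈ 0.935600
step 3 [3y] swap r/1=889/28032: DF=(1 − 889/28032·(0.956500+0.935600))/(1+889/28032) = 9111/10000 ≈ 0.911100
step 4 [4y] swap r/1=1197/36835: DF=(1 − 1197/36835·(0.956500+0.935600+0.911100))/(1+1197/36835) = 8803/10000 ≈ 0.880300
step 5 [5y] zero: DF = P = 8481/10000 ≈ 0.848100

1 1 1913/2000
2 2 2339/2500
3 3 9111/10000
4 4 8803/10000
5 5 8481/10000
f(2y,5y) = ((2339/2500)/(8481/10000) − 1)/(3) = 875/25443 ≈ 3.4391%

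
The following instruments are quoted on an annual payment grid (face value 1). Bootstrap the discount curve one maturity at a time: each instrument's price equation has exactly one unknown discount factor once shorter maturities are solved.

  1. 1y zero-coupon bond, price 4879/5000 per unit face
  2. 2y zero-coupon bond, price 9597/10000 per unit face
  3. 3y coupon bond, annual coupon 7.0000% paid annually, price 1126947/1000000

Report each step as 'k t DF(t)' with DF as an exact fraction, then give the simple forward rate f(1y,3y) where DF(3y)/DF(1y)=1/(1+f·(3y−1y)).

step 1 [1y] zero: DF = P = 4879/5000 ≈ 0.975800
step 2 [2y] zero: DF = P = 9597/10000 ≈ 0.959700
step 3 [3y] bond c/1=7/100: DF=(1126947/1000000 − 7/100·(0.975800+0.959700))/(1+7/100) = 4633/5000 ≈ 0.926600

1 1 4879/5000
2 2 9597/10000
3 3 4633/5000
f(1y,3y) = ((4879/5000)/(4633/5000) − 1)/(2) = 3/113 ≈ 2.6549%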